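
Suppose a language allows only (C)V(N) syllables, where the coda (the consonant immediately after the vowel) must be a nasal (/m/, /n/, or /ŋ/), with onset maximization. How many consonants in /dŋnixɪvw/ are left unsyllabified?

4

Under (C)V(N), the unsyllabifiable consonants are /d/, /ŋ/, /v/, /w/ (only a nasal (/m/, /n/, or /ŋ/) is licensed in coda position; onsets are limited to one consonant).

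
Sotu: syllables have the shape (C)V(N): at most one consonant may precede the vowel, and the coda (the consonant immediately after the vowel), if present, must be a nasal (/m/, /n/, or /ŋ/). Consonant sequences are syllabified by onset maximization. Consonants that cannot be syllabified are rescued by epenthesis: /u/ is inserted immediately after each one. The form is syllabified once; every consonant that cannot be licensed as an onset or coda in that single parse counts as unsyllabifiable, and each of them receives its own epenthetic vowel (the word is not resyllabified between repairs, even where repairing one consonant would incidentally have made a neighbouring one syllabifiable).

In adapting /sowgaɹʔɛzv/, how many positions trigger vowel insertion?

The unsyllabifiable consonants are /w/, /ɹ/, /z/, /v/; each receives one epenthetic vowel.

4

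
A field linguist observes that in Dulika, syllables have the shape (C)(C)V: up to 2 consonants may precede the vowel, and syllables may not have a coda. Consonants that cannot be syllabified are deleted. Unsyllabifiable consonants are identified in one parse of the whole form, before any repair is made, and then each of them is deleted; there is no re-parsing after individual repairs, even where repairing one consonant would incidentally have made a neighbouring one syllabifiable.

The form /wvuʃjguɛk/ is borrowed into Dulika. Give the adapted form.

Syllabifying with onset maximization leaves /ʃ/, /k/ stranded (no codas are permitted; onsets may contain at most 2 consonants).
Deletion applies to /ʃ/, /k/.

wvujguɛ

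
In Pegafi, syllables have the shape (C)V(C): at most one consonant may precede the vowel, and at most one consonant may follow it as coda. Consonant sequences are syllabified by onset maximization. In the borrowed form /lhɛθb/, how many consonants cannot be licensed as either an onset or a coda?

2

Under (C)V(C), the unsyllabifiable consonants are /l/, /b/ (at most one coda consonant is licensed; onsets are limited to one consonant).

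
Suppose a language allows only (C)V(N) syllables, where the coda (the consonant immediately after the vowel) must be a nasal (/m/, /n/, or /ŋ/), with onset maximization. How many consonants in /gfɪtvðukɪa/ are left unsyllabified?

Under (C)V(N), the unsyllabifiable consonants are /g/, /t/, /v/ (only a nasal (/m/, /n/, or /ŋ/) is licensed in coda position; onsets are limited to one consonant).

3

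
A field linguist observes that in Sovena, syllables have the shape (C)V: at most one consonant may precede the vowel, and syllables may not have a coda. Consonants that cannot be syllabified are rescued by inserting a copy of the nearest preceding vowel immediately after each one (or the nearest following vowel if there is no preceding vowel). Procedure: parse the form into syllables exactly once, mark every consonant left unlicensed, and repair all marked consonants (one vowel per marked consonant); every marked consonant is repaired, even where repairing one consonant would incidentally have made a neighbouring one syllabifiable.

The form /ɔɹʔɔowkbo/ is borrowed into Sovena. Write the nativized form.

Syllabifying with onset maximization leaves /ɹ/, /w/, /k/ stranded (no codas are permitted; onsets are limited to one consonant).
Each unlicensed consonant becomes the onset of a new syllable: /ɹ/ → /ɹɔ/, /w/ → /wo/, /k/ → /ko/.

ɔɹɔʔɔowokobo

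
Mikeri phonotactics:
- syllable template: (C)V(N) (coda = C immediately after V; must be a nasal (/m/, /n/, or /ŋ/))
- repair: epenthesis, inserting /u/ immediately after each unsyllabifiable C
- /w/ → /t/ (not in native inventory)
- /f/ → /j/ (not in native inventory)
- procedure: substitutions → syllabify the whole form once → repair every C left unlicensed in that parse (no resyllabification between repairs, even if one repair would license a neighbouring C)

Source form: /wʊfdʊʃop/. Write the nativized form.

Substitution: /w/ → /t/, /f/ → /j/, giving /tʊjdʊʃop/.
Under (C)V(N), the unsyllabifiable consonants are /j/, /p/ (only a nasal (/m/, /n/, or /ŋ/) is licensed in coda position; onsets are limited to one consonant).
Inserting the epenthetic vowel yields /j/ → /ju/, /p/ → /pu/.

tʊjudʊʃopu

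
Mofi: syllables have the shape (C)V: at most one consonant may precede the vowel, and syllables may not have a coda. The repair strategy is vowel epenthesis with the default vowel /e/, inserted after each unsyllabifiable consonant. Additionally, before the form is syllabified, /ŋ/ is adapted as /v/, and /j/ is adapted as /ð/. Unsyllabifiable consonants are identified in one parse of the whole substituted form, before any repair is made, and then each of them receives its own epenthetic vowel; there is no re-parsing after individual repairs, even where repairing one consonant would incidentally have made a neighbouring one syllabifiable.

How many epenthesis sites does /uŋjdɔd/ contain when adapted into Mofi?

3

After substitution the input is /uvðdɔd/.
The unsyllabifiable consonants are /v/, /ð/, /d/; each receives one epenthetic vowel.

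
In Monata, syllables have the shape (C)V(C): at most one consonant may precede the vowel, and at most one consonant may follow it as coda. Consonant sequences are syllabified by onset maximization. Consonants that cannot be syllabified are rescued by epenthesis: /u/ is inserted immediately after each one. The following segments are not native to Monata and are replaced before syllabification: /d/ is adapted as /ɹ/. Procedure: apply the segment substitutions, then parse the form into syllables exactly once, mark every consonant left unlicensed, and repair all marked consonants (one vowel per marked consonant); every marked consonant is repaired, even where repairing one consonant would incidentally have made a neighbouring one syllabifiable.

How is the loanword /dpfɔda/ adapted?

Substitution: /d/ → /ɹ/, giving /ɹpfɔɹa/.
Under (C)V(C), the unsyllabifiable consonants are /ɹ/, /p/ (at most one coda consonant is licensed; onsets are limited to one consonant).
Each unlicensed consonant becomes the onset of a new syllable: /ɹ/ → /ɹu/, /p/ → /pu/.

ɹupufɔɹa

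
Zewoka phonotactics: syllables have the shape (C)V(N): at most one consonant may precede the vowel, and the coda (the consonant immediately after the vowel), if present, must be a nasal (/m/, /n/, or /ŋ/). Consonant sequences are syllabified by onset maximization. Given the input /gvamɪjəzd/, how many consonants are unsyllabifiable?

The consonants /g/, /z/, /d/ cannot be parsed into a legal (C)V(N) syllable (only a nasal (/m/, /n/, or /ŋ/) is licensed in coda position; onsets are limited to one consonant).

3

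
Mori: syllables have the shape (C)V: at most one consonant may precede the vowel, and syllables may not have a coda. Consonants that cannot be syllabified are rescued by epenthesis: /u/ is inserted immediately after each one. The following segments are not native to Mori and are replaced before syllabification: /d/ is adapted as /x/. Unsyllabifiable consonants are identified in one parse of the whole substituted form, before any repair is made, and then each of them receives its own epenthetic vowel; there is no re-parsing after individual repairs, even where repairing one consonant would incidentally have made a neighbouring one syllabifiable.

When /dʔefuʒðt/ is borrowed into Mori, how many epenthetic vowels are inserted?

After substitution the input is /xʔefuʒðt/.
The unsyllabifiable consonants are /x/, /ʒ/, /ð/, /t/; each receives one epenthetic vowel.

4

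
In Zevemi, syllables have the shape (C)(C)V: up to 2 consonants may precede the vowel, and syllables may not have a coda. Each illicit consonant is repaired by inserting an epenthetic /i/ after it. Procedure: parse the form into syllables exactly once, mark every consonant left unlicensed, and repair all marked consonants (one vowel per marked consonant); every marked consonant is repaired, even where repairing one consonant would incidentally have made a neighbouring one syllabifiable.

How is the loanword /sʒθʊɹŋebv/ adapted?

siʒθʊɹŋebivi

The consonants /s/, /b/, /v/ cannot be parsed into a legal (C)(C)V syllable (no codas are permitted; onsets may contain at most 2 consonants).
Epenthesis after each stranded consonant: /s/ → /si/, /b/ → /bi/, /v/ → /vi/.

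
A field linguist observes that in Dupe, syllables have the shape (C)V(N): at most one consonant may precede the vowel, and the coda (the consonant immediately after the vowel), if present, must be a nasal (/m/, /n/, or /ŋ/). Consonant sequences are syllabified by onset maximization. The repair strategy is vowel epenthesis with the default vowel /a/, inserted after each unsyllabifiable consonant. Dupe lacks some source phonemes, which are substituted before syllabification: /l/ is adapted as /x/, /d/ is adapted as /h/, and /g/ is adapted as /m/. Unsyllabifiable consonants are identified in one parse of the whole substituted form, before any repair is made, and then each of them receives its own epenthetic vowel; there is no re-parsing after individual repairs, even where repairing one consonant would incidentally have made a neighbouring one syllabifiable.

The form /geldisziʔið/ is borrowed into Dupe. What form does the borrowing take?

Substitution: /g/ → /m/, /l/ → /x/, /d/ → /h/, giving /mexhisziʔið/.
The consonants /x/, /s/, /ð/ cannot be parsed into a legal (C)V(N) syllable (only a nasal (/m/, /n/, or /ŋ/) is licensed in coda position; onsets are limited to one consonant).
Each unlicensed consonant becomes the onset of a new syllable: /x/ → /xa/, /s/ → /sa/, /ð/ → /ða/.

mexahisaziʔiða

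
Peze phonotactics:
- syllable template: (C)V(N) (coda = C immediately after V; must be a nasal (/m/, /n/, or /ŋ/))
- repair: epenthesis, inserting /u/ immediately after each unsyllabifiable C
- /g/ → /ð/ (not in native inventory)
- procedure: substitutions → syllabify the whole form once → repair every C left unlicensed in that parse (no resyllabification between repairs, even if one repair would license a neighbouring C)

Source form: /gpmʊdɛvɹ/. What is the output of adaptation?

ðupumʊdɛvuɹu

Substitution: /g/ → /ð/, giving /ðpmʊdɛvɹ/.
Syllabifying with onset maximization leaves /ð/, /p/, /v/, /ɹ/ stranded (only a nasal (/m/, /n/, or /ŋ/) is licensed in coda position; onsets are limited to one consonant).
Each unlicensed consonant becomes the onset of a new syllable: /ð/ → /ðu/, /p/ → /pu/, /v/ → /vu/, /ɹ/ → /ɹu/.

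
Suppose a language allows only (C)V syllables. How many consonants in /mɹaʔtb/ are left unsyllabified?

4

The consonants /m/, /ʔ/, /t/, /b/ cannot be parsed into a legal (C)V syllable (no codas are permitted; onsets are limited to one consonant).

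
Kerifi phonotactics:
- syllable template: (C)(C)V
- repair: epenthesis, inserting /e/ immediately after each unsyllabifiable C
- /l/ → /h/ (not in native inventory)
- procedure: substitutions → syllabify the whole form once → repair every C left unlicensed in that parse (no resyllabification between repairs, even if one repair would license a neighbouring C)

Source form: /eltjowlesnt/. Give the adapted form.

ehetjowhesenete

Substitution: /l/ → /h/, giving /ehtjowhesnt/.
Under (C)(C)V, the unsyllabifiable consonants are /h/, /s/, /n/, /t/ (no codas are permitted; onsets may contain at most 2 consonants).
Epenthesis after each stranded consonant: /h/ → /he/, /s/ → /se/, /n/ → /ne/, /t/ → /te/.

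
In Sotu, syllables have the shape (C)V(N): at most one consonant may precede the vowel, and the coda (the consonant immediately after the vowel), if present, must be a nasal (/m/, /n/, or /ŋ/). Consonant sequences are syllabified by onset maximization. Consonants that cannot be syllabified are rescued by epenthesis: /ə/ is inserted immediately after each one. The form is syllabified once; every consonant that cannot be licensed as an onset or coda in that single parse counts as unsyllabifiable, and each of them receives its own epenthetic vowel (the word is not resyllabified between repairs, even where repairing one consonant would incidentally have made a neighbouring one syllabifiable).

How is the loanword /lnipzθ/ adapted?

lənipəzəθə

Under (C)V(N), the unsyllabifiable consonants are /l/, /p/, /z/, /θ/ (only a nasal (/m/, /n/, or /ŋ/) is licensed in coda position; onsets are limited to one consonant).
Each unlicensed consonant becomes the onset of a new syllable: /l/ → /lə/, /p/ → /pə/, /z/ → /zə/, /θ/ → /θə/.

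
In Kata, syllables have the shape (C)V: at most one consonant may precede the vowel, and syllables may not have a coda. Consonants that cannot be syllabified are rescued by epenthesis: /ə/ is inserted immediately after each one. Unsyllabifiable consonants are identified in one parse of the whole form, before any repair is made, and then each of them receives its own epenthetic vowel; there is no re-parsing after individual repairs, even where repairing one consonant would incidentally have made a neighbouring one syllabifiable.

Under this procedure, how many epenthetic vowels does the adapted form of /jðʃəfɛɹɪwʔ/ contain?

4

The unsyllabifiable consonants are /j/, /ð/, /w/, /ʔ/; each receives one epenthetic vowel.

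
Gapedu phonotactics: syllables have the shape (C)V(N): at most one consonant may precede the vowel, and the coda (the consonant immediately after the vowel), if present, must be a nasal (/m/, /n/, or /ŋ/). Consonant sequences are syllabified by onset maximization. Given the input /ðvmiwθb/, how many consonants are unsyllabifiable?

Syllabifying with onset maximization leaves /ð/, /v/, /w/, /θ/, /b/ stranded (only a nasal (/m/, /n/, or /ŋ/) is licensed in coda position; onsets are limited to one consonant).

5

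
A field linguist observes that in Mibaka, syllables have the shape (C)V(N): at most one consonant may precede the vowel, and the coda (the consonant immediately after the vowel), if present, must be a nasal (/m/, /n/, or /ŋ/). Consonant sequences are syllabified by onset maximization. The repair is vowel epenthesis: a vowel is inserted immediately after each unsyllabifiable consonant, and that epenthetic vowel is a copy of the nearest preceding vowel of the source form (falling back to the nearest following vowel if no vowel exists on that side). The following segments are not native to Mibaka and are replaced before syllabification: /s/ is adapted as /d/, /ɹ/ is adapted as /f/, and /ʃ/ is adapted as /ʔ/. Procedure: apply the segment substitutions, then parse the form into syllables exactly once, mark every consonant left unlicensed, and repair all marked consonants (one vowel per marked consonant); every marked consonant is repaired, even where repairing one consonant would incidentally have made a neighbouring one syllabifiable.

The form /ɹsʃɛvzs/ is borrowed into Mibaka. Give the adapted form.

Substitution: /ɹ/ → /f/, /s/ → /d/, /ʃ/ → /ʔ/, giving /fdʔɛvzd/.
Syllabifying with onset maximization leaves /f/, /d/, /v/, /z/, /d/ stranded (only a nasal (/m/, /n/, or /ŋ/) is licensed in coda position; onsets are limited to one consonant).
Inserting the epenthetic vowel yields /f/ → /fɛ/, /d/ → /dɛ/, /v/ → /vɛ/, /z/ → /zɛ/, /d/ → /dɛ/.

fɛdɛʔɛvɛzɛdɛ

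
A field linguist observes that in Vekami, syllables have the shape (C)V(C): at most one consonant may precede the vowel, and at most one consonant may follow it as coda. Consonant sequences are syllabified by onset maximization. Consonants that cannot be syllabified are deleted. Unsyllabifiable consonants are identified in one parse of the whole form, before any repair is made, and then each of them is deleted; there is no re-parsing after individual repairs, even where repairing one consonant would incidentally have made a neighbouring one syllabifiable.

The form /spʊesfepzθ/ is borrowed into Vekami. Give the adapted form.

Under (C)V(C), the unsyllabifiable consonants are /s/, /z/, /θ/ (at most one coda consonant is licensed; onsets are limited to one consonant).
Each unlicensed consonant is deleted: /s/, /z/, /θ/.

pʊesfep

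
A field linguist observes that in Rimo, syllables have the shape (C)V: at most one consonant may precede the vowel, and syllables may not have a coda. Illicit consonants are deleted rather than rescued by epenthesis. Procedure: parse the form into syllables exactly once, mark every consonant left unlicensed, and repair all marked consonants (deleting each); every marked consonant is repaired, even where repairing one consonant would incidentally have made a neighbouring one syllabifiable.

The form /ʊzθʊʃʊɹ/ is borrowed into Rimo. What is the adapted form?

Syllabifying with onset maximization leaves /z/, /ɹ/ stranded (no codas are permitted; onsets are limited to one consonant).
Deletion applies to /z/, /ɹ/.

ʊθʊʃʊ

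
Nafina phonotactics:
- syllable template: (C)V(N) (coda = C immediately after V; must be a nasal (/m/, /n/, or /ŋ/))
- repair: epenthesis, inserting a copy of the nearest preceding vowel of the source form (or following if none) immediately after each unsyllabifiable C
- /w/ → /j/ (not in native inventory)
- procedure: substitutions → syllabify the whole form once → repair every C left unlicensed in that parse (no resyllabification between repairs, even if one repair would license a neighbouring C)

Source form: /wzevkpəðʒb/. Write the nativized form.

jezevekepəðəʒəbə

Substitution: /w/ → /j/, giving /jzevkpəðʒb/.
Syllabifying with onset maximization leaves /j/, /v/, /k/, /ð/, /ʒ/, /b/ stranded (only a nasal (/m/, /n/, or /ŋ/) is licensed in coda position; onsets are limited to one consonant).
Inserting the epenthetic vowel yields /j/ → /je/, /v/ → /ve/, /k/ → /ke/, /ð/ → /ðə/, /ʒ/ → /ʒə/, /b/ → /bə/.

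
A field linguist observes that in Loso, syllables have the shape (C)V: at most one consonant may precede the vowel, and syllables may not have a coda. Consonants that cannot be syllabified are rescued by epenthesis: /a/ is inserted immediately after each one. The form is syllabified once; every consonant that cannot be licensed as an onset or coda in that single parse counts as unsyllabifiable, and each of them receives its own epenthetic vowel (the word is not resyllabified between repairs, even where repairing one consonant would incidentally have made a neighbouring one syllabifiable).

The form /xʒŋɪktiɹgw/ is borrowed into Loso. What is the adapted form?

The consonants /x/, /ʒ/, /k/, /ɹ/, /g/, /w/ cannot be parsed into a legal (C)V syllable (no codas are permitted; onsets are limited to one consonant).
Each unlicensed consonant becomes the onset of a new syllable: /x/ → /xa/, /ʒ/ → /ʒa/, /k/ → /ka/, /ɹ/ → /ɹa/, /g/ → /ga/, /w/ → /wa/.

xaʒaŋɪkatiɹagawa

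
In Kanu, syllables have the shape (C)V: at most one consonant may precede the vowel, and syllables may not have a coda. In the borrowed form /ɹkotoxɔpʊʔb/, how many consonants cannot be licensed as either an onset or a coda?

Syllabifying with onset maximization leaves /ɹ/, /ʔ/, /b/ stranded (no codas are permitted; onsets are limited to one consonant).

3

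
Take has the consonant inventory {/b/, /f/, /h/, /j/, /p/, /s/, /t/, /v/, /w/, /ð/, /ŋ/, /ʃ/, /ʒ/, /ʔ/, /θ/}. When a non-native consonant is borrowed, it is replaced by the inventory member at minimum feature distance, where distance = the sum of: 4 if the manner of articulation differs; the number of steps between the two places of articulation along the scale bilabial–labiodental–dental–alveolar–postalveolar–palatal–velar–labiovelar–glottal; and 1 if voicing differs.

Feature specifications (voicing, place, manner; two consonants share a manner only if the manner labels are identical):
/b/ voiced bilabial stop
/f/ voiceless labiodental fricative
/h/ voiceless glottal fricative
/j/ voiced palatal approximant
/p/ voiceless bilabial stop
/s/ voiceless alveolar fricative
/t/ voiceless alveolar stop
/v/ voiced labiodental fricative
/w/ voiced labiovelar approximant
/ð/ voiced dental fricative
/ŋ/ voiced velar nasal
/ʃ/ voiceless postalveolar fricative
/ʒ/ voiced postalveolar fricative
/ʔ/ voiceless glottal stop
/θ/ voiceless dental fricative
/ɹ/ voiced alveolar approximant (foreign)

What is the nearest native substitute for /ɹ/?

j

/j/ is closest: same manner (approximant), place distance 2 (alveolar→palatal), same voicing; total 2. Next closest is /w/ at distance 4.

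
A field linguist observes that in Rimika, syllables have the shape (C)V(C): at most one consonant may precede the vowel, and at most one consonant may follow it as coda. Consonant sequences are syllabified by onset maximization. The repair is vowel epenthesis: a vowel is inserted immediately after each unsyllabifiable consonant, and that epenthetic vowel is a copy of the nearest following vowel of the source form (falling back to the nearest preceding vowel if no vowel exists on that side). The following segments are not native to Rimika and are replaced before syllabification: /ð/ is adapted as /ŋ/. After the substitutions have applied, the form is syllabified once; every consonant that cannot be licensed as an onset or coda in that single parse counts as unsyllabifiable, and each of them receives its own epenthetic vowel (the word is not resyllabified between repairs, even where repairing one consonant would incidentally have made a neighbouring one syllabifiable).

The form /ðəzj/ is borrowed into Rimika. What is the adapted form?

Substitution: /ð/ → /ŋ/, giving /ŋəzj/.
Under (C)V(C), the unsyllabifiable consonants are /j/ (at most one coda consonant is licensed; onsets are limited to one consonant).
Inserting the epenthetic vowel yields /j/ → /jə/.

ŋəzjə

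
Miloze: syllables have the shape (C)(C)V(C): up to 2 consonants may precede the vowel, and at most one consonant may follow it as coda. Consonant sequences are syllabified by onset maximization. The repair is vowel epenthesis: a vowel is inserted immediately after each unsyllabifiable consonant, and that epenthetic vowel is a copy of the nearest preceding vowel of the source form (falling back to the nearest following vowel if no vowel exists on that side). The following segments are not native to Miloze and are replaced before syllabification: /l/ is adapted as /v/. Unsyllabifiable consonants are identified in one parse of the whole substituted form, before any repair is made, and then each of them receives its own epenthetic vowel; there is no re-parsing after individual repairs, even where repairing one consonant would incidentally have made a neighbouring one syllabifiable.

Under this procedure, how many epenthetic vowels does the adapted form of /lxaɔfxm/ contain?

2

After substitution the input is /vxaɔfxm/.
The unsyllabifiable consonants are /x/, /m/; each receives one epenthetic vowel.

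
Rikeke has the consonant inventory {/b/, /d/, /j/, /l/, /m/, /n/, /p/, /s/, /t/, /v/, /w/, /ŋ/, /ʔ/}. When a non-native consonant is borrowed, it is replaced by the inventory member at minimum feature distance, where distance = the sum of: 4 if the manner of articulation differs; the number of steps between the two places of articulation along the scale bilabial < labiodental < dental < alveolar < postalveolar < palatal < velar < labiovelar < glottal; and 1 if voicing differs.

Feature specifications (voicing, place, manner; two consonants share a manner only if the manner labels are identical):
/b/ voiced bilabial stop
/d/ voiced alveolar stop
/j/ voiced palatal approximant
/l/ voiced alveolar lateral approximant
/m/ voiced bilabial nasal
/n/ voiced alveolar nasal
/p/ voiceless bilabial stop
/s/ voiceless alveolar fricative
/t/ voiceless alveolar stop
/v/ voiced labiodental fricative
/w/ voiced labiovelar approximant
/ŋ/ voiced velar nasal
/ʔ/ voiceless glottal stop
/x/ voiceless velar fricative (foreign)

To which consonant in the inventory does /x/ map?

s

/s/ is closest: same manner (fricative), place distance 3 (velar→alveolar), same voicing; total 3. Next closest is /ŋ/ at distance 5.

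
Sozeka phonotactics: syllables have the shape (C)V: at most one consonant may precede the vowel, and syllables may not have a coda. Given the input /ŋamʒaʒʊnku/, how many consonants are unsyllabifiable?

Under (C)V, the unsyllabifiable consonants are /m/, /n/ (no codas are permitted; onsets are limited to one consonant).

2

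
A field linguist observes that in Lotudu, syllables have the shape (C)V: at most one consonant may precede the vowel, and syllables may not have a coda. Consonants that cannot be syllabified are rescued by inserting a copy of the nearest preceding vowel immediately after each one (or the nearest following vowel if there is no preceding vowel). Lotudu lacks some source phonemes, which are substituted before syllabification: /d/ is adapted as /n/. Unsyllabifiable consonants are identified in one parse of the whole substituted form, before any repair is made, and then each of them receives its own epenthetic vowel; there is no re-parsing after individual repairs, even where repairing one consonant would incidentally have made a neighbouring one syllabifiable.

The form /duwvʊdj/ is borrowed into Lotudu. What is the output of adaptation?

nuwuvʊnʊjʊ

Substitution: /d/ → /n/, giving /nuwvʊnj/.
Under (C)V, the unsyllabifiable consonants are /w/, /n/, /j/ (no codas are permitted; onsets are limited to one consonant).
Epenthesis after each stranded consonant: /w/ → /wu/, /n/ → /nʊ/, /j/ → /jʊ/.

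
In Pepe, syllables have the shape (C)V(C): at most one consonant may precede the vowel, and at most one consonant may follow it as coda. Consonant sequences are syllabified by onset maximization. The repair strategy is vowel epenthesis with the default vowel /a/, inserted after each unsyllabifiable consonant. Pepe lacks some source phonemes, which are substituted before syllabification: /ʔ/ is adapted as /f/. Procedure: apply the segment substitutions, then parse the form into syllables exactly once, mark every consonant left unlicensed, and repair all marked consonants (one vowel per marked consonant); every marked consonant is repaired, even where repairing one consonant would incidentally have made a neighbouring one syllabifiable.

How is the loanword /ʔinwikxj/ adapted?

Substitution: /ʔ/ → /f/, giving /finwikxj/.
Syllabifying with onset maximization leaves /x/, /j/ stranded (at most one coda consonant is licensed; onsets are limited to one consonant).
Inserting the epenthetic vowel yields /x/ → /xa/, /j/ → /ja/.

finwikxaja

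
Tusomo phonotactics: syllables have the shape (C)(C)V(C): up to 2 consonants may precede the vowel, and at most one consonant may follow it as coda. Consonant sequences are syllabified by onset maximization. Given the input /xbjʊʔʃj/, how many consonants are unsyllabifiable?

3

The consonants /x/, /ʃ/, /j/ cannot be parsed into a legal (C)(C)V(C) syllable (at most one coda consonant is licensed; onsets may contain at most 2 consonants).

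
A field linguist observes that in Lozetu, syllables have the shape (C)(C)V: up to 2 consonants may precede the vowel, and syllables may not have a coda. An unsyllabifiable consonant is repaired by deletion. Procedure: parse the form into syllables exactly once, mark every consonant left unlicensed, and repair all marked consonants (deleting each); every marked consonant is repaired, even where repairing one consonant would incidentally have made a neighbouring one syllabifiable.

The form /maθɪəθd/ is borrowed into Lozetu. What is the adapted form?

Under (C)(C)V, the unsyllabifiable consonants are /θ/, /d/ (no codas are permitted; onsets may contain at most 2 consonants).
Deletion applies to /θ/, /d/.

maθɪə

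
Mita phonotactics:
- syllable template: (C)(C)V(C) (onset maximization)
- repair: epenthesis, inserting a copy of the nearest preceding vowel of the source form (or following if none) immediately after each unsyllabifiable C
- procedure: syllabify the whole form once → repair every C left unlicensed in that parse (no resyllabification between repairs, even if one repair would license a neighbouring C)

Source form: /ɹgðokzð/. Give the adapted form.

ɹogðokzoðo

Syllabifying with onset maximization leaves /ɹ/, /z/, /ð/ stranded (at most one coda consonant is licensed; onsets may contain at most 2 consonants).
Each unlicensed consonant becomes the onset of a new syllable: /ɹ/ → /ɹo/, /z/ → /zo/, /ð/ → /ðo/.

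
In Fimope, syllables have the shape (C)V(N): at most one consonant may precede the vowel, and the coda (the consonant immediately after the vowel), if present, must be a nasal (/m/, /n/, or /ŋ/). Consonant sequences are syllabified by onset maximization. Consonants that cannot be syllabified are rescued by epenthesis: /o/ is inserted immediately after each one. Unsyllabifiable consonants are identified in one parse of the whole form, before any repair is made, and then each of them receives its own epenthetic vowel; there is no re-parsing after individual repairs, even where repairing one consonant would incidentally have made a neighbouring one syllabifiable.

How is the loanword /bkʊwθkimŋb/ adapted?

bokʊwoθokimŋobo

The consonants /b/, /w/, /θ/, /ŋ/, /b/ cannot be parsed into a legal (C)V(N) syllable (only a nasal (/m/, /n/, or /ŋ/) is licensed in coda position; onsets are limited to one consonant).
Each unlicensed consonant becomes the onset of a new syllable: /b/ → /bo/, /w/ → /wo/, /θ/ → /θo/, /ŋ/ → /ŋo/, /b/ → /bo/.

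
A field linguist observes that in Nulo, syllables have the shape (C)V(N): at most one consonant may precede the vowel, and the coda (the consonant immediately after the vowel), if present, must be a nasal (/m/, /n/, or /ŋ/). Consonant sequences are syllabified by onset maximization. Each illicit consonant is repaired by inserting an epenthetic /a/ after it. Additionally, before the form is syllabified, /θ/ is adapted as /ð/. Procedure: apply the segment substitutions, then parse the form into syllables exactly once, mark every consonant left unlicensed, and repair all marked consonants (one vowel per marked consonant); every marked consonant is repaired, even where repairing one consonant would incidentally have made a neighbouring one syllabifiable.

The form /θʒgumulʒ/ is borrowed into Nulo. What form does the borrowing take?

ðaʒagumulaʒa

Substitution: /θ/ → /ð/, giving /ðʒgumulʒ/.
Under (C)V(N), the unsyllabifiable consonants are /ð/, /ʒ/, /l/, /ʒ/ (only a nasal (/m/, /n/, or /ŋ/) is licensed in coda position; onsets are limited to one consonant).
Epenthesis after each stranded consonant: /ð/ → /ða/, /ʒ/ → /ʒa/, /l/ → /la/, /ʒ/ → /ʒa/.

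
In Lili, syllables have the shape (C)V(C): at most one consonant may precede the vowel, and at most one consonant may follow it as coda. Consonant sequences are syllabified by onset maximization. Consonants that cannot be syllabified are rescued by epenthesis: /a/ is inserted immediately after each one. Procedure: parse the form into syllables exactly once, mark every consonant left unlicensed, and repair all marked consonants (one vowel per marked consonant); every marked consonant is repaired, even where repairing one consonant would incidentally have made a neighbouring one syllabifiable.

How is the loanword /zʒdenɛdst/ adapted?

zaʒadenɛdsata

The consonants /z/, /ʒ/, /s/, /t/ cannot be parsed into a legal (C)V(C) syllable (at most one coda consonant is licensed; onsets are limited to one consonant).
Epenthesis after each stranded consonant: /z/ → /za/, /ʒ/ → /ʒa/, /s/ → /sa/, /t/ → /ta/.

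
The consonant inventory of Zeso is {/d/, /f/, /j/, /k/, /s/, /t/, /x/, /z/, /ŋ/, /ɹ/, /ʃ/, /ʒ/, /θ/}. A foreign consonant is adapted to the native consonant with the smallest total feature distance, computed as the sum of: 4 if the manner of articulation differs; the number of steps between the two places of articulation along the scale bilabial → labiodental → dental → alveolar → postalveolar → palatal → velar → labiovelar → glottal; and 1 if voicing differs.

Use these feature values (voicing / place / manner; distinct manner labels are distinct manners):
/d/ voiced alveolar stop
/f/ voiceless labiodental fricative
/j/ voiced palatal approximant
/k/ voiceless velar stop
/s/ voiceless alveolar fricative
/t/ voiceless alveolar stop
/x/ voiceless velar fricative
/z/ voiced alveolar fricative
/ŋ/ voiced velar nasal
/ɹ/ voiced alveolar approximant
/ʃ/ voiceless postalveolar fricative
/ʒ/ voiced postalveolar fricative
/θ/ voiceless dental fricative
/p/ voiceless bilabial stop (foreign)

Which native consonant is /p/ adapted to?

t

/t/ is closest: same manner (stop), place distance 3 (bilabial→alveolar), same voicing; total 3. Next closest is /d/ at distance 4.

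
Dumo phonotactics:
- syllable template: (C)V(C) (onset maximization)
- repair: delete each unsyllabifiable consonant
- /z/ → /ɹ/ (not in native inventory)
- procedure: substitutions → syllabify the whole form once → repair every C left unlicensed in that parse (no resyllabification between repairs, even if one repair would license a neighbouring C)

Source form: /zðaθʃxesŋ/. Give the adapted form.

ðaθxes

Substitution: /z/ → /ɹ/, giving /ɹðaθʃxesŋ/.
The consonants /ɹ/, /ʃ/, /ŋ/ cannot be parsed into a legal (C)V(C) syllable (at most one coda consonant is licensed; onsets are limited to one consonant).
Deleting the stranded consonants removes /ɹ/, /ʃ/, /ŋ/.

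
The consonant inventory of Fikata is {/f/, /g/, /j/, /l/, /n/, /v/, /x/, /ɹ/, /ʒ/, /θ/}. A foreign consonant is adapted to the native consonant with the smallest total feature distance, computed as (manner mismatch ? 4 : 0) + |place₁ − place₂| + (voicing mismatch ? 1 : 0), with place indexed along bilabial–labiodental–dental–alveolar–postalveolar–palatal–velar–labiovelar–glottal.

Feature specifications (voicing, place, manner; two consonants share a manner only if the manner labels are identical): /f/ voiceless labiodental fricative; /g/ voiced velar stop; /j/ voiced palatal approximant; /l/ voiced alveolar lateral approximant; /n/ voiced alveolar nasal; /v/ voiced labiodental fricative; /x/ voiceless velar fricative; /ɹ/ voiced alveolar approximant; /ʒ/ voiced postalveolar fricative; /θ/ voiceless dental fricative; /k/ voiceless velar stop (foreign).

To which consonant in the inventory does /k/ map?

/g/ is closest: same manner (stop), place distance 0 (velar→velar), voicing differs (+1); total 1. Next closest is /x/ at distance 4.

g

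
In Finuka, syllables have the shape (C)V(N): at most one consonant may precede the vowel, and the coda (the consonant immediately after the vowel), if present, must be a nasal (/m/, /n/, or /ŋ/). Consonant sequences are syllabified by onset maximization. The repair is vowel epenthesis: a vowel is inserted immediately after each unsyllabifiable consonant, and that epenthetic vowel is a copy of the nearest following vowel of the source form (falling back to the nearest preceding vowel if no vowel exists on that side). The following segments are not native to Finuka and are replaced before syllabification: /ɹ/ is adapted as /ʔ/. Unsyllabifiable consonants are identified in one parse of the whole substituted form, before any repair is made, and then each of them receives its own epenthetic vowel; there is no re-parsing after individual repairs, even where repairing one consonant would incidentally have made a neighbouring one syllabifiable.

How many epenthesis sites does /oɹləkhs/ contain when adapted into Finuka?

4

After substitution the input is /oʔləkhs/.
The unsyllabifiable consonants are /ʔ/, /k/, /h/, /s/; each receives one epenthetic vowel.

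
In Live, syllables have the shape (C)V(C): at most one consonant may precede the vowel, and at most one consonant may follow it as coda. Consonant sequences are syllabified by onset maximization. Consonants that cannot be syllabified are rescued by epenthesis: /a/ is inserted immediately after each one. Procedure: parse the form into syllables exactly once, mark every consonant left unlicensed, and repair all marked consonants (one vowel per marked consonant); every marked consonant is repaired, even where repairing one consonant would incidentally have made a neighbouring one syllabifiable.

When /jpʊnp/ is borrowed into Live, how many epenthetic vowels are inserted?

The unsyllabifiable consonants are /j/, /p/; each receives one epenthetic vowel.

2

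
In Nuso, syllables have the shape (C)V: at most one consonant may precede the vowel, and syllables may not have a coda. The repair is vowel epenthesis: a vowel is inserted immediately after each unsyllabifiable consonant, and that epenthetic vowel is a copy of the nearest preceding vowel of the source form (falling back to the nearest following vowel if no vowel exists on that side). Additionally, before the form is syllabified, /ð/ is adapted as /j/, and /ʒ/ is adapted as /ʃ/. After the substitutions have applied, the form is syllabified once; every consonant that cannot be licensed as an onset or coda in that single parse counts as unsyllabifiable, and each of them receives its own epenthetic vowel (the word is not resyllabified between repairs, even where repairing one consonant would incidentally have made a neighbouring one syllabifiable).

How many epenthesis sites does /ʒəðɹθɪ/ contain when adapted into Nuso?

2

After substitution the input is /ʃəjɹθɪ/.
The unsyllabifiable consonants are /j/, /ɹ/; each receives one epenthetic vowel.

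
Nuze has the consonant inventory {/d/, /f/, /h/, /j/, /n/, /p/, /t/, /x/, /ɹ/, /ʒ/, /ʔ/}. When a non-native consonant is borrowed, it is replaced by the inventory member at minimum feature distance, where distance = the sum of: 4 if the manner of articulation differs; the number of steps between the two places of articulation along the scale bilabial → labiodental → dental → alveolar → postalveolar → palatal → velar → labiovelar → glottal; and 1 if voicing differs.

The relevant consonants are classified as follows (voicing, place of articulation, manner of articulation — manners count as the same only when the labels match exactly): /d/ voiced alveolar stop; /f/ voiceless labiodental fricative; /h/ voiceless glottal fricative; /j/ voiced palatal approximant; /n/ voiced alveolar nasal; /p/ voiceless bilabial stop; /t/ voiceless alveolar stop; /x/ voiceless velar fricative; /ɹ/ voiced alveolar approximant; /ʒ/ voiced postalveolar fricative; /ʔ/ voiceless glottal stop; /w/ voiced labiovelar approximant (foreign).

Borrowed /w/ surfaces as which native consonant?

j

/j/ is closest: same manner (approximant), place distance 2 (labiovelar→palatal), same voicing; total 2. Next closest is /ɹ/ at distance 4.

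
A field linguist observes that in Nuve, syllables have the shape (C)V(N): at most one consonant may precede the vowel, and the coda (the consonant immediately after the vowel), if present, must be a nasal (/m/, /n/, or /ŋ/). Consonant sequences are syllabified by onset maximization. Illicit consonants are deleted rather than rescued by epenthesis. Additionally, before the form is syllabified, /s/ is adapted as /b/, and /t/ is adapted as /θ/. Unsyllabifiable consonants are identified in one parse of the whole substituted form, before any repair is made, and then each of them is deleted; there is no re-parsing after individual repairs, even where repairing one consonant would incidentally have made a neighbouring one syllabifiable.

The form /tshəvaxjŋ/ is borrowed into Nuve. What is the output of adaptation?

həva

Substitution: /t/ → /θ/, /s/ → /b/, giving /θbhəvaxjŋ/.
The consonants /θ/, /b/, /x/, /j/, /ŋ/ cannot be parsed into a legal (C)V(N) syllable (only a nasal (/m/, /n/, or /ŋ/) is licensed in coda position; onsets are limited to one consonant).
Deletion applies to /θ/, /b/, /x/, /j/, /ŋ/.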